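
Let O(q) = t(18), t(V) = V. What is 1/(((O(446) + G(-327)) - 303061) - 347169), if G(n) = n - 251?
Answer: -1/650790 ≈ -1.5366e-6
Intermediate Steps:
O(q) = 18
G(n) = -251 + n
1/(((O(446) + G(-327)) - 303061) - 347169) = 1/(((18 + (-251 - 327)) - 303061) - 347169) = 1/(((18 - 578) - 303061) - 347169) = 1/((-560 - 303061) - 347169) = 1/(-303621 - 347169) = 1/(-650790) = -1/650790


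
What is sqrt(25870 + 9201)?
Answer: sqrt(35071) ≈ 187.27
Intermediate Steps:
sqrt(25870 + 9201) = sqrt(35071)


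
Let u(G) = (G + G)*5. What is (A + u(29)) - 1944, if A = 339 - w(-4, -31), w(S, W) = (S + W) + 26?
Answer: -1306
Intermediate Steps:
w(S, W) = 26 + S + W
A = 348 (A = 339 - (26 - 4 - 31) = 339 - 1*(-9) = 339 + 9 = 348)
u(G) = 10*G (u(G) = (2*G)*5 = 10*G)
(A + u(29)) - 1944 = (348 + 10*29) - 1944 = (348 + 290) - 1944 = 638 - 1944 = -1306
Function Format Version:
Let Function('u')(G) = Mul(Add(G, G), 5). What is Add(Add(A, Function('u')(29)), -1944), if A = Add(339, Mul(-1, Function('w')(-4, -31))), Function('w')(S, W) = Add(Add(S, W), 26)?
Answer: -1306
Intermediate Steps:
Function('w')(S, W) = Add(26, S, W)
A = 348 (A = Add(339, Mul(-1, Add(26, -4, -31))) = Add(339, Mul(-1, -9)) = Add(339, 9) = 348)
Function('u')(G) = Mul(10, G) (Function('u')(G) = Mul(Mul(2, G), 5) = Mul(10, G))
Add(Add(A, Function('u')(29)), -1944) = Add(Add(348, Mul(10, 29)), -1944) = Add(Add(348, 290), -1944) = Add(638, -1944) = -1306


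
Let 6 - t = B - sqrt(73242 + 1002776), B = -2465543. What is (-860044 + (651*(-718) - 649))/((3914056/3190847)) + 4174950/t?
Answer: -25761246556339761777158711/23793275553253603448 - 4174950*sqrt(1076018)/6078930795383 ≈ -1.0827e+6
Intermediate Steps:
t = 2465549 + sqrt(1076018) (t = 6 - (-2465543 - sqrt(73242 + 1002776)) = 6 - (-2465543 - sqrt(1076018)) = 6 + (2465543 + sqrt(1076018)) = 2465549 + sqrt(1076018) ≈ 2.4666e+6)
(-860044 + (651*(-718) - 649))/((3914056/3190847)) + 4174950/t = (-860044 + (651*(-718) - 649))/((3914056/3190847)) + 4174950/(2465549 + sqrt(1076018)) = (-860044 + (-467418 - 649))/((3914056*(1/3190847))) + 4174950/(2465549 + sqrt(1076018)) = (-860044 - 468067)/(3914056/3190847) + 4174950/(2465549 + sqrt(1076018)) = -1328111*3190847/3914056 + 4174950/(2465549 + sqrt(1076018)) = -4237799000017/3914056 + 4174950/(2465549 + sqrt(1076018))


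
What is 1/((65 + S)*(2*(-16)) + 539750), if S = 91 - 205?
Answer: 1/541318 ≈ 1.8473e-6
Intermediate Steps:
S = -114
1/((65 + S)*(2*(-16)) + 539750) = 1/((65 - 114)*(2*(-16)) + 539750) = 1/(-49*(-32) + 539750) = 1/(1568 + 539750) = 1/541318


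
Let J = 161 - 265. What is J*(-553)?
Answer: 57512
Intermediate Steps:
J = -104
J*(-553) = -104*(-553) = 57512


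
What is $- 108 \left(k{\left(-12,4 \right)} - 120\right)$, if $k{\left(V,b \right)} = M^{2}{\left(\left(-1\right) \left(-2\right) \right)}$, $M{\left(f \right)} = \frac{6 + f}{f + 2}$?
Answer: $12528$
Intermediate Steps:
$M{\left(f \right)} = \frac{6 + f}{2 + f}$
$k{\left(V,b \right)} = 4$ ($k{\left(V,b \right)} = \left(\frac{6 - -2}{2 - -2}\right)^{2} = \left(\frac{6 + 2}{2 + 2}\right)^{2} = \left(\frac{1}{4} \cdot 8\right)^{2} = 2^{2} = 4$)
$- 108 \left(k{\left(-12,4 \right)} - 120\right) = - 108 \left(4 - 120\right) = \left(-108\right) \left(-116\right) = 12528$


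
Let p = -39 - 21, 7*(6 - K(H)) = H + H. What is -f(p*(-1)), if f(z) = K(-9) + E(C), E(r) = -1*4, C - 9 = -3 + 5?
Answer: -32/7 ≈ -4.5714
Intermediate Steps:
K(H) = 6 - 2*H/7 (K(H) = 6 - (H + H)/7 = 6 - 2*H/7)
C = 11 (C = 9 + (-3 + 5) = 9 + 2 = 11)
E(r) = -4
p = -60
f(z) = 32/7 (f(z) = (6 - 2/7*(-9)) - 4 = (6 + 18/7) - 4 = 60/7 - 4 = 32/7)
-f(p*(-1)) = -1*32/7 = -32/7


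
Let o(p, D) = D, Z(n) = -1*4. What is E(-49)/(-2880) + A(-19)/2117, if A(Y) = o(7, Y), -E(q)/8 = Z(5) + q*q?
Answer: 1689203/254040 ≈ 6.6494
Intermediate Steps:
Z(n) = -4
E(q) = 32 - 8*q² (E(q) = -8*(-4 + q*q) = -8*(-4 + q²) = 32 - 8*q²)
A(Y) = Y
E(-49)/(-2880) + A(-19)/2117 = (32 - 8*(-49)²)/(-2880) - 19/2117 = (32 - 8*2401)*(-1/2880) - 19*1/2117 = (32 - 19208)*(-1/2880) - 19/2117 = -19176*(-1/2880) - 19/2117 = 799/120 - 19/2117 = 1689203/254040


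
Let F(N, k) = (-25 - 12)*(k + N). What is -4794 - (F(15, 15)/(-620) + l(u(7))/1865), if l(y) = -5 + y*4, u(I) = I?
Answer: -554538661/115630 ≈ -4795.8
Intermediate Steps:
F(N, k) = -37*N - 37*k (F(N, k) = -37*(N + k) = -37*N - 37*k)
l(y) = -5 + 4*y
-4794 - (F(15, 15)/(-620) + l(u(7))/1865) = -4794 - ((-37*15 - 37*15)/(-620) + (-5 + 4*7)/1865) = -4794 - ((-555 - 555)*(-1/620) + (-5 + 28)*(1/1865)) = -4794 - (-1110*(-1/620) + 23*(1/1865)) = -4794 - (111/62 + 23/1865) = -4794 - 1*208441/115630 = -4794 - 208441/115630 = -554538661/115630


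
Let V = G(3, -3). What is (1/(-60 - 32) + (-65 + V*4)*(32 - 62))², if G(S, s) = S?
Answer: 21397545841/8464 ≈ 2.5281e+6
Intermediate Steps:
V = 3
(1/(-60 - 32) + (-65 + V*4)*(32 - 62))² = (1/(-60 - 32) + (-65 + 3*4)*(32 - 62))² = (1/(-92) + (-65 + 12)*(-30))² = (-1/92 - 53*(-30))² = (-1/92 + 1590)² = (146279/92)² = 21397545841/8464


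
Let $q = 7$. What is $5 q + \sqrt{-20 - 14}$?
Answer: $35 + i \sqrt{34} \approx 35.0 + 5.831 i$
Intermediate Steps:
$5 q + \sqrt{-20 - 14} = 5 \cdot 7 + \sqrt{-20 - 14} = 35 + \sqrt{-34} = 35 + i \sqrt{34}$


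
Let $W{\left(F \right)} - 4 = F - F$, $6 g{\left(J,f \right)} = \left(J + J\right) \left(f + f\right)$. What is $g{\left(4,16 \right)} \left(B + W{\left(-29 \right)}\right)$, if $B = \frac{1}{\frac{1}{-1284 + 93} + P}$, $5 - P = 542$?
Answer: $\frac{20456648}{119919} \approx 170.59$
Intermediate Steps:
$g{\left(J,f \right)} = \frac{2 J f}{3}$ ($g{\left(J,f \right)} = \frac{\left(J + J\right) \left(f + f\right)}{6} = \frac{2 J 2 f}{6} = \frac{4 J f}{6} = \frac{2 J f}{3}$)
$W{\left(F \right)} = 4$ ($W{\left(F \right)} = 4 + \left(F - F\right) = 4 + 0 = 4$)
$P = -537$ ($P = 5 - 542 = -537$)
$B = - \frac{1191}{639568}$ ($B = \frac{1}{\frac{1}{-1284 + 93} - 537} = \frac{1}{\frac{1}{-1191} - 537} = \frac{1}{- \frac{1}{1191} - 537} = \frac{1}{- \frac{639568}{1191}} = - \frac{1191}{639568} \approx -0.0018622$)
$g{\left(4,16 \right)} \left(B + W{\left(-29 \right)}\right) = \frac{2}{3} \cdot 4 \cdot 16 \left(- \frac{1191}{639568} + 4\right) = \frac{128}{3} \cdot \frac{2557081}{639568} = \frac{20456648}{119919}$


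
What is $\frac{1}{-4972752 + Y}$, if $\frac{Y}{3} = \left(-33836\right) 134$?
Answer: $- \frac{1}{18574824} \approx -5.3836 \cdot 10^{-8}$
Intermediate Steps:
$Y = -13602072$ ($Y = 3 \left(\left(-33836\right) 134\right) = 3 \left(-4534024\right) = -13602072$)
$\frac{1}{-4972752 + Y} = \frac{1}{-4972752 - 13602072} = \frac{1}{-18574824} = - \frac{1}{18574824}$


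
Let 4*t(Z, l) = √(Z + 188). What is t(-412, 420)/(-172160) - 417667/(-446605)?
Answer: 417667/446605 - I*√14/172160 ≈ 0.9352 - 2.1734e-5*I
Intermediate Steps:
t(Z, l) = √(188 + Z)/4 (t(Z, l) = √(Z + 188)/4 = √(188 + Z)/4)
t(-412, 420)/(-172160) - 417667/(-446605) = (√(188 - 412)/4)/(-172160) - 417667/(-446605) = (√(-224)/4)*(-1/172160) - 417667*(-1/446605) = ((4*I*√14)/4)*(-1/172160) + 417667/446605 = (I*√14)*(-1/172160) + 417667/446605 = -I*√14/172160 + 417667/446605 = 417667/446605 - I*√14/172160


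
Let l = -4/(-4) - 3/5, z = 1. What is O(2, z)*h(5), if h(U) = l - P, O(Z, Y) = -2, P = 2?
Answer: 16/5 ≈ 3.2000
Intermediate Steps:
l = ⅖ (l = -4*(-¼) - 3*⅕ = 1 - ⅗ = ⅖ ≈ 0.40000)
h(U) = -8/5 (h(U) = ⅖ - 1*2 = ⅖ - 2 = -8/5)
O(2, z)*h(5) = -2*(-8/5) = 16/5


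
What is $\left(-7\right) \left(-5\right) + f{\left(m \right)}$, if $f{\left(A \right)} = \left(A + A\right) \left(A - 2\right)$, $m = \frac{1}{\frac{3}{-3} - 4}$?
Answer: $\frac{897}{25} \approx 35.88$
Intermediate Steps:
$m = - \frac{1}{5}$ ($m = \frac{1}{3 \left(- \frac{1}{3}\right) - 4} = \frac{1}{-1 - 4} = \frac{1}{-5} = - \frac{1}{5} \approx -0.2$)
$f{\left(A \right)} = 2 A \left(-2 + A\right)$
$\left(-7\right) \left(-5\right) + f{\left(m \right)} = \left(-7\right) \left(-5\right) + 2 \left(- \frac{1}{5}\right) \left(-2 - \frac{1}{5}\right) = 35 + 2 \left(- \frac{1}{5}\right) \left(- \frac{11}{5}\right) = 35 + \frac{22}{25} = \frac{897}{25}$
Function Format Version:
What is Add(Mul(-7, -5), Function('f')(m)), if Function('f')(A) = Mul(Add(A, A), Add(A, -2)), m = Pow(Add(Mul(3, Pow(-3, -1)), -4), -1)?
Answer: Rational(897, 25) ≈ 35.880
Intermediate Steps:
m = Rational(-1, 5) (m = Pow(Add(Mul(3, Rational(-1, 3)), -4), -1) = Pow(Add(-1, -4), -1) = Pow(-5, -1) = Rational(-1, 5) ≈ -0.20000)
Function('f')(A) = Mul(2, A, Add(-2, A)) (Function('f')(A) = Mul(Mul(2, A), Add(-2, A)) = Mul(2, A, Add(-2, A)))
Add(Mul(-7, -5), Function('f')(m)) = Add(Mul(-7, -5), Mul(2, Rational(-1, 5), Add(-2, Rational(-1, 5)))) = Add(35, Mul(2, Rational(-1, 5), Rational(-11, 5))) = Add(35, Rational(22, 25)) = Rational(897, 25)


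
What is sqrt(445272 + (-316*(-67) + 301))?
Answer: sqrt(466745) ≈ 683.19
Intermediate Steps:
sqrt(445272 + (-316*(-67) + 301)) = sqrt(445272 + (21172 + 301)) = sqrt(445272 + 21473) = sqrt(466745)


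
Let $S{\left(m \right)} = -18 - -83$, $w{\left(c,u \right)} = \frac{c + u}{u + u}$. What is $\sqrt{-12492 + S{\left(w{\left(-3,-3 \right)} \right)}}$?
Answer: $17 i \sqrt{43} \approx 111.48 i$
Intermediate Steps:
$w{\left(c,u \right)} = \frac{c + u}{2 u}$
$S{\left(m \right)} = 65$ ($S{\left(m \right)} = -18 + 83 = 65$)
$\sqrt{-12492 + S{\left(w{\left(-3,-3 \right)} \right)}} = \sqrt{-12492 + 65} = \sqrt{-12427} = 17 i \sqrt{43}$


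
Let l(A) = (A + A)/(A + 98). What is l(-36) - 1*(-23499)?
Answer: 728433/31 ≈ 23498.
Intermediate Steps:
l(A) = 2*A/(98 + A) (l(A) = (2*A)/(98 + A) = 2*A/(98 + A))
l(-36) - 1*(-23499) = 2*(-36)/(98 - 36) - 1*(-23499) = 2*(-36)/62 + 23499 = 2*(-36)*(1/62) + 23499 = -36/31 + 23499 = 728433/31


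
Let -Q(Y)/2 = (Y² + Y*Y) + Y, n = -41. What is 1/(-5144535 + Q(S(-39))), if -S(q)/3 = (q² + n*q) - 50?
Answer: -1/344422515 ≈ -2.9034e-9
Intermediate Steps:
S(q) = 150 - 3*q² + 123*q (S(q) = -3*((q² - 41*q) - 50) = -3*(-50 + q² - 41*q) = 150 - 3*q² + 123*q)
Q(Y) = -4*Y² - 2*Y (Q(Y) = -2*((Y² + Y*Y) + Y) = -2*((Y² + Y²) + Y) = -2*(2*Y² + Y) = -2*(Y + 2*Y²) = -4*Y² - 2*Y)
1/(-5144535 + Q(S(-39))) = 1/(-5144535 - 2*(150 - 3*(-39)² + 123*(-39))*(1 + 2*(150 - 3*(-39)² + 123*(-39)))) = 1/(-5144535 - 2*(150 - 3*1521 - 4797)*(1 + 2*(150 - 3*1521 - 4797))) = 1/(-5144535 - 2*(150 - 4563 - 4797)*(1 + 2*(150 - 4563 - 4797))) = 1/(-5144535 - 2*(-9210)*(1 + 2*(-9210))) = 1/(-5144535 - 2*(-9210)*(1 - 18420)) = 1/(-5144535 - 2*(-9210)*(-18419)) = 1/(-5144535 - 339277980) = 1/(-344422515) = -1/344422515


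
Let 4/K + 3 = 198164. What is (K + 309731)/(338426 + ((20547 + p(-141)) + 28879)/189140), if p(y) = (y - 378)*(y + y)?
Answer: 2902192753003075/3171075832587316 ≈ 0.91521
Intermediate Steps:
K = 4/198161 (K = 4/(-3 + 198164) = 4/198161 ≈ 2.0186e-5)
p(y) = 2*y*(-378 + y) (p(y) = (-378 + y)*(2*y) = 2*y*(-378 + y))
(K + 309731)/(338426 + ((20547 + p(-141)) + 28879)/189140) = (4/198161 + 309731)/(338426 + ((20547 + 2*(-141)*(-378 - 141)) + 28879)/189140) = 61376604695/(198161*(338426 + ((20547 + 2*(-141)*(-519)) + 28879)*(1/189140))) = 61376604695/(198161*(338426 + ((20547 + 146358) + 28879)*(1/189140))) = 61376604695/(198161*(338426 + (166905 + 28879)*(1/189140))) = 61376604695/(198161*(338426 + 195784*(1/189140))) = 61376604695/(198161*(338426 + 48946/47285)) = 61376604695/(198161*(16002522356/47285)) = (61376604695/198161)*(47285/16002522356) = 2902192753003075/3171075832587316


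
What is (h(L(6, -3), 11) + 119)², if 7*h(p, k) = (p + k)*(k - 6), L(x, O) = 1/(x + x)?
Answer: 2319529/144 ≈ 16108.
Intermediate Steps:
L(x, O) = 1/(2*x)
h(p, k) = (-6 + k)*(k + p)/7 (h(p, k) = ((p + k)*(k - 6))/7 = ((k + p)*(-6 + k))/7 = ((-6 + k)*(k + p))/7 = (-6 + k)*(k + p)/7)
(h(L(6, -3), 11) + 119)² = ((-6/7*11 - 3/(7*6) + (⅐)*11² + (⅐)*11*((½)/6)) + 119)² = ((-66/7 - 3/(7*6) + (⅐)*121 + (⅐)*11*((½)*(⅙))) + 119)² = ((-66/7 - 6/7*1/12 + 121/7 + (⅐)*11*(1/12)) + 119)² = ((-66/7 - 1/14 + 121/7 + 11/84) + 119)² = (95/12 + 119)² = (1523/12)² = 2319529/144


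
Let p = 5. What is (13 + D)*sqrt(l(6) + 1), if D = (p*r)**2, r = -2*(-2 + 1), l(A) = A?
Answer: 113*sqrt(7) ≈ 298.97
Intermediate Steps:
r = 2 (r = -2*(-1) = 2)
D = 100 (D = (5*2)**2 = 10**2 = 100)
(13 + D)*sqrt(l(6) + 1) = (13 + 100)*sqrt(6 + 1) = 113*sqrt(7)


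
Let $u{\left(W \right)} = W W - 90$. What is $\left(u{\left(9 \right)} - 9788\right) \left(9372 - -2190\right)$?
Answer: $-113272914$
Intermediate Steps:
$u{\left(W \right)} = -90 + W^{2}$ ($u{\left(W \right)} = W^{2} - 90 = -90 + W^{2}$)
$\left(u{\left(9 \right)} - 9788\right) \left(9372 - -2190\right) = \left(\left(-90 + 9^{2}\right) - 9788\right) \left(9372 - -2190\right) = \left(\left(-90 + 81\right) - 9788\right) \left(9372 + 2190\right) = \left(-9 - 9788\right) 11562 = \left(-9797\right) 11562 = -113272914$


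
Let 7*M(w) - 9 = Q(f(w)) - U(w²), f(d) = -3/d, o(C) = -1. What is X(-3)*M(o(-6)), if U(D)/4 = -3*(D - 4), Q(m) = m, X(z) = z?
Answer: 72/7 ≈ 10.286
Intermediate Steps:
U(D) = 48 - 12*D (U(D) = 4*(-3*(D - 4)) = 4*(-3*(-4 + D)) = 4*(12 - 3*D) = 48 - 12*D)
M(w) = -39/7 - 3/(7*w) + 12*w²/7 (M(w) = 9/7 + (-3/w - (48 - 12*w²))/7 = 9/7 + (-3/w + (-48 + 12*w²))/7 = 9/7 + (-48 - 3/w + 12*w²)/7 = 9/7 + (-48/7 - 3/(7*w) + 12*w²/7) = -39/7 - 3/(7*w) + 12*w²/7)
X(-3)*M(o(-6)) = -9*(-1 - 13*(-1) + 4*(-1)³)/(7*(-1)) = -9*(-1)*(-1 + 13 + 4*(-1))/7 = -9*(-1)*(-1 + 13 - 4)/7 = -9*(-1)*8/7 = -3*(-24/7) = 72/7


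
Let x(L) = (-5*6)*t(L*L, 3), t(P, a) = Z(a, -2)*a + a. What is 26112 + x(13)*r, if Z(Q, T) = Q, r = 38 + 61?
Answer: -9528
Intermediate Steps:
r = 99
t(P, a) = a + a² (t(P, a) = a*a + a = a² + a = a + a²)
x(L) = -360 (x(L) = (-5*6)*(3*(1 + 3)) = -90*4 = -30*12 = -360)
26112 + x(13)*r = 26112 - 360*99 = 26112 - 35640 = -9528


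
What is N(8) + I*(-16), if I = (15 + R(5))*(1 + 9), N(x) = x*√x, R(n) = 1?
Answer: -2560 + 16*√2 ≈ -2537.4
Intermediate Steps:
N(x) = x^(3/2)
I = 160 (I = (15 + 1)*(1 + 9) = 16*10 = 160)
N(8) + I*(-16) = 8^(3/2) + 160*(-16) = 16*√2 - 2560 = -2560 + 16*√2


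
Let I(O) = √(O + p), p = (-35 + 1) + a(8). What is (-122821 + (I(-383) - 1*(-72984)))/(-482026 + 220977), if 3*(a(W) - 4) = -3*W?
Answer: 49837/261049 - I*√421/261049 ≈ 0.19091 - 7.8599e-5*I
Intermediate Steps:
a(W) = 4 - W (a(W) = 4 + (-3*W)/3 = 4 - W)
p = -38 (p = (-35 + 1) + (4 - 1*8) = -34 + (4 - 8) = -34 - 4 = -38)
I(O) = √(-38 + O) (I(O) = √(O - 38) = √(-38 + O))
(-122821 + (I(-383) - 1*(-72984)))/(-482026 + 220977) = (-122821 + (√(-38 - 383) - 1*(-72984)))/(-482026 + 220977) = (-122821 + (√(-421) + 72984))/(-261049) = (-122821 + (I*√421 + 72984))*(-1/261049) = (-122821 + (72984 + I*√421))*(-1/261049) = (-49837 + I*√421)*(-1/261049) = 49837/261049 - I*√421/261049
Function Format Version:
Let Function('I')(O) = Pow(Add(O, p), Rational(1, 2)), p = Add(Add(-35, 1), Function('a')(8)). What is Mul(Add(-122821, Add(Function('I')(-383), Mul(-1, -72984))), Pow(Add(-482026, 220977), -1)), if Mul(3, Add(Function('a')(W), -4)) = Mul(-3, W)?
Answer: Add(Rational(49837, 261049), Mul(Rational(-1, 261049), I, Pow(421, Rational(1, 2)))) ≈ Add(0.19091, Mul(-7.8599e-5, I))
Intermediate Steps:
Function('a')(W) = Add(4, Mul(-1, W)) (Function('a')(W) = Add(4, Mul(Rational(1, 3), Mul(-3, W))) = Add(4, Mul(-1, W)))
p = -38 (p = Add(Add(-35, 1), Add(4, Mul(-1, 8))) = Add(-34, Add(4, -8)) = Add(-34, -4) = -38)
Function('I')(O) = Pow(Add(-38, O), Rational(1, 2)) (Function('I')(O) = Pow(Add(O, -38), Rational(1, 2)) = Pow(Add(-38, O), Rational(1, 2)))
Mul(Add(-122821, Add(Function('I')(-383), Mul(-1, -72984))), Pow(Add(-482026, 220977), -1)) = Mul(Add(-122821, Add(Pow(Add(-38, -383), Rational(1, 2)), Mul(-1, -72984))), Pow(Add(-482026, 220977), -1)) = Mul(Add(-122821, Add(Pow(-421, Rational(1, 2)), 72984)), Pow(-261049, -1)) = Mul(Add(-122821, Add(Mul(I, Pow(421, Rational(1, 2))), 72984)), Rational(-1, 261049)) = Mul(Add(-122821, Add(72984, Mul(I, Pow(421, Rational(1, 2))))), Rational(-1, 261049)) = Mul(Add(-49837, Mul(I, Pow(421, Rational(1, 2)))), Rational(-1, 261049)) = Add(Rational(49837, 261049), Mul(Rational(-1, 261049), I, Pow(421, Rational(1, 2))))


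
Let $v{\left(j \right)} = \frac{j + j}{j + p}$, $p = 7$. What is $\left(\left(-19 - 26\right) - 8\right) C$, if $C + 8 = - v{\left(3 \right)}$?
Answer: $\frac{2279}{5} \approx 455.8$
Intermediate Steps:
$v{\left(j \right)} = \frac{2 j}{7 + j}$ ($v{\left(j \right)} = \frac{j + j}{j + 7} = \frac{2 j}{7 + j}$)
$C = - \frac{43}{5}$ ($C = -8 - 2 \cdot 3 \frac{1}{7 + 3} = -8 - 2 \cdot 3 \cdot \frac{1}{10} = -8 - \frac{3}{5} = - \frac{43}{5} \approx -8.6$)
$\left(\left(-19 - 26\right) - 8\right) C = \left(\left(-19 - 26\right) - 8\right) \left(- \frac{43}{5}\right) = \left(-45 - 8\right) \left(- \frac{43}{5}\right) = \left(-53\right) \left(- \frac{43}{5}\right) = \frac{2279}{5}$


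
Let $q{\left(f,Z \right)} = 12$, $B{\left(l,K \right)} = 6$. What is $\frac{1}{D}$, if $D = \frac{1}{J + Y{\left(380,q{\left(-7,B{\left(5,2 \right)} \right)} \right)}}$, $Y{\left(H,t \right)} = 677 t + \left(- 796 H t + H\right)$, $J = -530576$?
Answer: $-4151832$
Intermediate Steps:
$Y{\left(H,t \right)} = H + 677 t - 796 H t$ ($Y{\left(H,t \right)} = 677 t - \left(- H + 796 H t\right) = H + 677 t - 796 H t$)
$D = - \frac{1}{4151832}$ ($D = \frac{1}{-530576 + \left(380 + 677 \cdot 12 - 302480 \cdot 12\right)} = \frac{1}{-530576 + \left(380 + 8124 - 3629760\right)} = \frac{1}{-530576 - 3621256} = \frac{1}{-4151832} = - \frac{1}{4151832} \approx -2.4086 \cdot 10^{-7}$)
$\frac{1}{D} = \frac{1}{- \frac{1}{4151832}} = -4151832$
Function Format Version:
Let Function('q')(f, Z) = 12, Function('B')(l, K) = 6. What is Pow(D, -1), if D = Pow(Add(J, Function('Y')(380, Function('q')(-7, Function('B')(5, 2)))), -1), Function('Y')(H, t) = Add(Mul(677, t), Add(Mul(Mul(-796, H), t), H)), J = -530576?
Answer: -4151832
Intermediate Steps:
Function('Y')(H, t) = Add(H, Mul(677, t), Mul(-796, H, t)) (Function('Y')(H, t) = Add(Mul(677, t), Add(Mul(-796, H, t), H)) = Add(Mul(677, t), Add(H, Mul(-796, H, t))) = Add(H, Mul(677, t), Mul(-796, H, t)))
D = Rational(-1, 4151832) (D = Pow(Add(-530576, Add(380, Mul(677, 12), Mul(-796, 380, 12))), -1) = Pow(Add(-530576, Add(380, 8124, -3629760)), -1) = Pow(Add(-530576, -3621256), -1) = Pow(-4151832, -1) = Rational(-1, 4151832) ≈ -2.4086e-7)
Pow(D, -1) = Pow(Rational(-1, 4151832), -1) = -4151832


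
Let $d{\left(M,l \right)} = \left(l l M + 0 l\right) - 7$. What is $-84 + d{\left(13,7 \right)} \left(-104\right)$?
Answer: $-65604$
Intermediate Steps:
$d{\left(M,l \right)} = -7 + M l^{2}$ ($d{\left(M,l \right)} = \left(l^{2} M + 0\right) - 7 = \left(M l^{2} + 0\right) - 7 = M l^{2} - 7 = -7 + M l^{2}$)
$-84 + d{\left(13,7 \right)} \left(-104\right) = -84 + \left(-7 + 13 \cdot 7^{2}\right) \left(-104\right) = -84 + \left(-7 + 13 \cdot 49\right) \left(-104\right) = -84 + \left(-7 + 637\right) \left(-104\right) = -84 + 630 \left(-104\right) = -84 - 65520 = -65604$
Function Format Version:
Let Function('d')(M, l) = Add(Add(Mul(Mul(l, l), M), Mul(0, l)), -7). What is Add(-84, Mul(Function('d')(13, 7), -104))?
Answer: -65604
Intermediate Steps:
Function('d')(M, l) = Add(-7, Mul(M, Pow(l, 2))) (Function('d')(M, l) = Add(Add(Mul(Pow(l, 2), M), 0), -7) = Add(Add(Mul(M, Pow(l, 2)), 0), -7) = Add(Mul(M, Pow(l, 2)), -7) = Add(-7, Mul(M, Pow(l, 2))))
Add(-84, Mul(Function('d')(13, 7), -104)) = Add(-84, Mul(Add(-7, Mul(13, Pow(7, 2))), -104)) = Add(-84, Mul(Add(-7, Mul(13, 49)), -104)) = Add(-84, Mul(Add(-7, 637), -104)) = Add(-84, Mul(630, -104)) = Add(-84, -65520) = -65604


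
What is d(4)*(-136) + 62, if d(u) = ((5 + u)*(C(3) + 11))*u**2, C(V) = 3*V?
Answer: -391618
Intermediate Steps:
d(u) = u**2*(100 + 20*u) (d(u) = ((5 + u)*(3*3 + 11))*u**2 = ((5 + u)*(9 + 11))*u**2 = ((5 + u)*20)*u**2 = (100 + 20*u)*u**2 = u**2*(100 + 20*u))
d(4)*(-136) + 62 = (20*4**2*(5 + 4))*(-136) + 62 = (20*16*9)*(-136) + 62 = 2880*(-136) + 62 = -391680 + 62 = -391618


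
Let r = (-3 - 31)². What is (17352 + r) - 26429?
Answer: -7921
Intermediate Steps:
r = 1156 (r = (-34)² = 1156)
(17352 + r) - 26429 = (17352 + 1156) - 26429 = 18508 - 26429 = -7921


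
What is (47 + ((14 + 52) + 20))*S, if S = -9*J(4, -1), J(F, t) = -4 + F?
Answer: 0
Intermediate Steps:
S = 0 (S = -9*(-4 + 4) = -9*0 = 0)
(47 + ((14 + 52) + 20))*S = (47 + ((14 + 52) + 20))*0 = (47 + (66 + 20))*0 = (47 + 86)*0 = 133*0 = 0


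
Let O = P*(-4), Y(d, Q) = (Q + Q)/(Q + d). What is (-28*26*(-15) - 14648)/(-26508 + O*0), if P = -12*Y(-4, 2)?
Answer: 932/6627 ≈ 0.14064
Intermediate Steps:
Y(d, Q) = 2*Q/(Q + d) (Y(d, Q) = (2*Q)/(Q + d) = 2*Q/(Q + d))
P = 24 (P = -24*2/(2 - 4) = -24*2/(-2) = -24*2*(-1)/2 = -12*(-2) = 24)
O = -96 (O = 24*(-4) = -96)
(-28*26*(-15) - 14648)/(-26508 + O*0) = (-28*26*(-15) - 14648)/(-26508 - 96*0) = (-728*(-15) - 14648)/(-26508 + 0) = (10920 - 14648)/(-26508) = -3728*(-1/26508) = 932/6627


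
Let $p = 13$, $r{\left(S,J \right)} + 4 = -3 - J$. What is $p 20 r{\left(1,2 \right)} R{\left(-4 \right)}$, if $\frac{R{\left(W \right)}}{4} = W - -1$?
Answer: $28080$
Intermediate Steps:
$r{\left(S,J \right)} = -7 - J$ ($r{\left(S,J \right)} = -4 - \left(3 + J\right) = -7 - J$)
$R{\left(W \right)} = 4 + 4 W$ ($R{\left(W \right)} = 4 \left(W - -1\right) = 4 \left(W + 1\right) = 4 \left(1 + W\right) = 4 + 4 W$)
$p 20 r{\left(1,2 \right)} R{\left(-4 \right)} = 13 \cdot 20 \left(-7 - 2\right) \left(4 + 4 \left(-4\right)\right) = 13 \cdot 20 \left(-7 - 2\right) \left(4 - 16\right) = 13 \cdot 20 \left(-9\right) \left(-12\right) = 13 \left(-180\right) \left(-12\right) = \left(-2340\right) \left(-12\right) = 28080$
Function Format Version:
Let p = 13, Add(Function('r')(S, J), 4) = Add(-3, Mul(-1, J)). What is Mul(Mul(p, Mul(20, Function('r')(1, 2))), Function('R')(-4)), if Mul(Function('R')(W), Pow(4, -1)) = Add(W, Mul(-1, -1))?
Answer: 28080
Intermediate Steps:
Function('r')(S, J) = Add(-7, Mul(-1, J)) (Function('r')(S, J) = Add(-4, Add(-3, Mul(-1, J))) = Add(-7, Mul(-1, J)))
Function('R')(W) = Add(4, Mul(4, W)) (Function('R')(W) = Mul(4, Add(W, Mul(-1, -1))) = Mul(4, Add(W, 1)) = Mul(4, Add(1, W)) = Add(4, Mul(4, W)))
Mul(Mul(p, Mul(20, Function('r')(1, 2))), Function('R')(-4)) = Mul(Mul(13, Mul(20, Add(-7, Mul(-1, 2)))), Add(4, Mul(4, -4))) = Mul(Mul(13, Mul(20, Add(-7, -2))), Add(4, -16)) = Mul(Mul(13, Mul(20, -9)), -12) = Mul(Mul(13, -180), -12) = Mul(-2340, -12) = 28080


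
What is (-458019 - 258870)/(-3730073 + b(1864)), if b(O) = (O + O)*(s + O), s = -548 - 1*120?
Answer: -716889/728615 ≈ -0.98391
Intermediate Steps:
s = -668 (s = -548 - 120 = -668)
b(O) = 2*O*(-668 + O) (b(O) = (O + O)*(-668 + O) = (2*O)*(-668 + O) = 2*O*(-668 + O))
(-458019 - 258870)/(-3730073 + b(1864)) = (-458019 - 258870)/(-3730073 + 2*1864*(-668 + 1864)) = -716889/(-3730073 + 2*1864*1196) = -716889/(-3730073 + 4458688) = -716889/728615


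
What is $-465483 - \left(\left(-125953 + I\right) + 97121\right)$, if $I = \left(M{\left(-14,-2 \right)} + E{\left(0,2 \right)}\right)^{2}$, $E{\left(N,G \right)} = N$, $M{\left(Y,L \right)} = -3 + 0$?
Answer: $-436660$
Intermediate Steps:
$M{\left(Y,L \right)} = -3$
$I = 9$ ($I = \left(-3 + 0\right)^{2} = \left(-3\right)^{2} = 9$)
$-465483 - \left(\left(-125953 + I\right) + 97121\right) = -465483 - \left(\left(-125953 + 9\right) + 97121\right) = -465483 - \left(-125944 + 97121\right) = -465483 - -28823 = -465483 + 28823 = -436660$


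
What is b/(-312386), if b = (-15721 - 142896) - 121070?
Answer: 279687/312386 ≈ 0.89532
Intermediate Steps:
b = -279687 (b = -158617 - 121070 = -279687)
b/(-312386) = -279687/(-312386) = -279687*(-1/312386) = 279687/312386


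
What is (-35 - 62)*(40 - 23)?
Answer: -1649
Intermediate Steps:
(-35 - 62)*(40 - 23) = -97*17 = -1649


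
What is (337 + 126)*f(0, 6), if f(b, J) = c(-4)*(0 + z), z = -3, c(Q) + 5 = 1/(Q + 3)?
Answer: 8334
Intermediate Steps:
c(Q) = -5 + 1/(3 + Q) (c(Q) = -5 + 1/(Q + 3) = -5 + 1/(3 + Q))
f(b, J) = 18 (f(b, J) = ((-14 - 5*(-4))/(3 - 4))*(0 - 3) = ((-14 + 20)/(-1))*(-3) = -1*6*(-3) = -6*(-3) = 18)
(337 + 126)*f(0, 6) = (337 + 126)*18 = 463*18 = 8334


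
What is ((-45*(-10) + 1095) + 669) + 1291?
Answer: 3505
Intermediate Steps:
((-45*(-10) + 1095) + 669) + 1291 = ((450 + 1095) + 669) + 1291 = (1545 + 669) + 1291 = 2214 + 1291 = 3505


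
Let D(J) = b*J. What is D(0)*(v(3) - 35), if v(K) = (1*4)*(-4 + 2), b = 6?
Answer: 0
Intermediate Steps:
D(J) = 6*J
v(K) = -8 (v(K) = 4*(-2) = -8)
D(0)*(v(3) - 35) = (6*0)*(-8 - 35) = 0*(-43) = 0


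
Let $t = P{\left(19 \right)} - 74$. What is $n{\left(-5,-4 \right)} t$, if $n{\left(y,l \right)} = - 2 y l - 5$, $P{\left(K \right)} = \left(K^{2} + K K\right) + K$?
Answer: $-30015$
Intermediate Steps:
$P{\left(K \right)} = K + 2 K^{2}$ ($P{\left(K \right)} = \left(K^{2} + K^{2}\right) + K = 2 K^{2} + K = K + 2 K^{2}$)
$t = 667$ ($t = 19 \left(1 + 2 \cdot 19\right) - 74 = 19 \left(1 + 38\right) - 74 = 19 \cdot 39 - 74 = 741 - 74 = 667$)
$n{\left(y,l \right)} = -5 - 2 l y$ ($n{\left(y,l \right)} = - 2 l y - 5 = -5 - 2 l y$)
$n{\left(-5,-4 \right)} t = \left(-5 - \left(-8\right) \left(-5\right)\right) 667 = \left(-5 - 40\right) 667 = \left(-45\right) 667 = -30015$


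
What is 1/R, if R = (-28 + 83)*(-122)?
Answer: -1/6710 ≈ -0.00014903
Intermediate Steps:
R = -6710 (R = 55*(-122) = -6710)
1/R = 1/(-6710) = -1/6710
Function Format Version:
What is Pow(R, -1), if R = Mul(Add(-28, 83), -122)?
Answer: Rational(-1, 6710) ≈ -0.00014903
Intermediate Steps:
R = -6710 (R = Mul(55, -122) = -6710)
Pow(R, -1) = Pow(-6710, -1) = Rational(-1, 6710)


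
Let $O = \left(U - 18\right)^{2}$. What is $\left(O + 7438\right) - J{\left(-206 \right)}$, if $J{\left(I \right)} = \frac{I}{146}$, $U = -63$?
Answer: $\frac{1022030}{73} \approx 14000.0$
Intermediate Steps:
$O = 6561$ ($O = \left(-63 - 18\right)^{2} = \left(-81\right)^{2} = 6561$)
$J{\left(I \right)} = \frac{I}{146}$ ($J{\left(I \right)} = I \frac{1}{146} = \frac{I}{146}$)
$\left(O + 7438\right) - J{\left(-206 \right)} = \left(6561 + 7438\right) - \frac{1}{146} \left(-206\right) = 13999 - - \frac{103}{73} = 13999 + \frac{103}{73} = \frac{1022030}{73}$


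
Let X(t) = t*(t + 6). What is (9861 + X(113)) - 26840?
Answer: -3532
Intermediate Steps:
X(t) = t*(6 + t)
(9861 + X(113)) - 26840 = (9861 + 113*(6 + 113)) - 26840 = (9861 + 113*119) - 26840 = (9861 + 13447) - 26840 = 23308 - 26840 = -3532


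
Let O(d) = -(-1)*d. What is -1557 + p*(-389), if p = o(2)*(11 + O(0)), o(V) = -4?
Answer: 15559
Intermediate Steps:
O(d) = d
p = -44 (p = -4*(11 + 0) = -4*11 = -44)
-1557 + p*(-389) = -1557 - 44*(-389) = -1557 + 17116 = 15559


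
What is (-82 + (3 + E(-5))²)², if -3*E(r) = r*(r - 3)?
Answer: 49729/81 ≈ 613.94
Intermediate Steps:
E(r) = -r*(-3 + r)/3 (E(r) = -r*(r - 3)/3 = -r*(-3 + r)/3)
(-82 + (3 + E(-5))²)² = (-82 + (3 + (⅓)*(-5)*(3 - 1*(-5)))²)² = (-82 + (3 + (⅓)*(-5)*(3 + 5))²)² = (-82 + (3 + (⅓)*(-5)*8)²)² = (-82 + (3 - 40/3)²)² = (-82 + (-31/3)²)² = (-82 + 961/9)² = (223/9)² = 49729/81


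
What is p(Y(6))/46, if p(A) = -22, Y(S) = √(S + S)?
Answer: -11/23 ≈ -0.47826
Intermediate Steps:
Y(S) = √2*√S (Y(S) = √(2*S) = √2*√S)
p(Y(6))/46 = -22/46 = -22*1/46 = -11/23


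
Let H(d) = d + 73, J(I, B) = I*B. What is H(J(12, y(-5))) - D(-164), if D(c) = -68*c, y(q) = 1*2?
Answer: -11055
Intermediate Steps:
y(q) = 2
J(I, B) = B*I
H(d) = 73 + d
H(J(12, y(-5))) - D(-164) = (73 + 2*12) - (-68)*(-164) = (73 + 24) - 1*11152 = 97 - 11152 = -11055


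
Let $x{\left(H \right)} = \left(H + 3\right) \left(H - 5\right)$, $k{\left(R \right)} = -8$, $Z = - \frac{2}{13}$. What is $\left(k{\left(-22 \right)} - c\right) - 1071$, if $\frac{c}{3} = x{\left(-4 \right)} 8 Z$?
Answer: $- \frac{13595}{13} \approx -1045.8$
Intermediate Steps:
$Z = - \frac{2}{13}$ ($Z = \left(-2\right) \frac{1}{13} = - \frac{2}{13} \approx -0.15385$)
$x{\left(H \right)} = \left(-5 + H\right) \left(3 + H\right)$ ($x{\left(H \right)} = \left(3 + H\right) \left(-5 + H\right) = \left(-5 + H\right) \left(3 + H\right)$)
$c = - \frac{432}{13}$ ($c = 3 \left(-15 + \left(-4\right)^{2} - -8\right) 8 \left(- \frac{2}{13}\right) = 3 \left(-15 + 16 + 8\right) 8 \left(- \frac{2}{13}\right) = 3 \cdot 9 \cdot 8 \left(- \frac{2}{13}\right) = 3 \cdot 72 \left(- \frac{2}{13}\right) = 3 \left(- \frac{144}{13}\right) = - \frac{432}{13} \approx -33.231$)
$\left(k{\left(-22 \right)} - c\right) - 1071 = \left(-8 - - \frac{432}{13}\right) - 1071 = \left(-8 + \frac{432}{13}\right) - 1071 = \frac{328}{13} - 1071 = - \frac{13595}{13}$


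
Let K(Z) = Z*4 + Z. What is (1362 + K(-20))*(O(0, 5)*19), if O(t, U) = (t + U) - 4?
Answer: 23978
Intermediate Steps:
O(t, U) = -4 + U + t (O(t, U) = (U + t) - 4 = -4 + U + t)
K(Z) = 5*Z (K(Z) = 4*Z + Z = 5*Z)
(1362 + K(-20))*(O(0, 5)*19) = (1362 + 5*(-20))*((-4 + 5 + 0)*19) = (1362 - 100)*(1*19) = 1262*19 = 23978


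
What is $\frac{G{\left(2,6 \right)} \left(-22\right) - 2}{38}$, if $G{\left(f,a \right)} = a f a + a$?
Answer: $- \frac{859}{19} \approx -45.211$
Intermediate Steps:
$G{\left(f,a \right)} = a + f a^{2}$ ($G{\left(f,a \right)} = f a^{2} + a = a + f a^{2}$)
$\frac{G{\left(2,6 \right)} \left(-22\right) - 2}{38} = \frac{6 \left(1 + 6 \cdot 2\right) \left(-22\right) - 2}{38} = \left(6 \left(1 + 12\right) \left(-22\right) - 2\right) \frac{1}{38} = \left(6 \cdot 13 \left(-22\right) - 2\right) \frac{1}{38} = \left(78 \left(-22\right) - 2\right) \frac{1}{38} = \left(-1716 - 2\right) \frac{1}{38} = \left(-1718\right) \frac{1}{38} = - \frac{859}{19}$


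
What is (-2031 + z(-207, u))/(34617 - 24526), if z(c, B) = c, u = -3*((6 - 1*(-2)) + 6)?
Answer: -2238/10091 ≈ -0.22178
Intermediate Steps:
u = -42 (u = -3*((6 + 2) + 6) = -3*(8 + 6) = -3*14 = -42)
(-2031 + z(-207, u))/(34617 - 24526) = (-2031 - 207)/(34617 - 24526) = -2238/10091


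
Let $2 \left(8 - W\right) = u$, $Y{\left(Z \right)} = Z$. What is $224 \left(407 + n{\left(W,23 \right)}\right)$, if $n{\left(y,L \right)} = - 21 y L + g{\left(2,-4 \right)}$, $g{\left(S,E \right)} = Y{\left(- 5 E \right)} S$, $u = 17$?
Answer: $154224$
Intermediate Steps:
$W = - \frac{1}{2}$ ($W = 8 - \frac{17}{2} = - \frac{1}{2} \approx -0.5$)
$g{\left(S,E \right)} = - 5 E S$
$n{\left(y,L \right)} = 40 - 21 L y$ ($n{\left(y,L \right)} = - 21 y L - \left(-20\right) 2 = - 21 L y + 40 = 40 - 21 L y$)
$224 \left(407 + n{\left(W,23 \right)}\right) = 224 \left(407 - \left(-40 + 483 \left(- \frac{1}{2}\right)\right)\right) = 224 \left(407 + \left(40 + \frac{483}{2}\right)\right) = 224 \left(407 + \frac{563}{2}\right) = 224 \cdot \frac{1377}{2} = 154224$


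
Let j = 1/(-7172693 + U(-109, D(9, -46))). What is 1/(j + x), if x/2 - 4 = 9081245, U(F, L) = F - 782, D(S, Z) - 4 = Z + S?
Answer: 7173584/130290205052831 ≈ 5.5058e-8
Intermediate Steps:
D(S, Z) = 4 + S + Z (D(S, Z) = 4 + (Z + S) = 4 + (S + Z) = 4 + S + Z)
U(F, L) = -782 + F
x = 18162498 (x = 8 + 2*9081245 = 8 + 18162490 = 18162498)
j = -1/7173584 (j = 1/(-7172693 + (-782 - 109)) = 1/(-7172693 - 891) = 1/(-7173584) = -1/7173584 ≈ -1.3940e-7)
1/(j + x) = 1/(-1/7173584 + 18162498) = 1/(130290205052831/7173584) = 7173584/130290205052831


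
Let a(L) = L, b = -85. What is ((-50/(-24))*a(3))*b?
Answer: -2125/4 ≈ -531.25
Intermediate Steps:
((-50/(-24))*a(3))*b = (-50/(-24)*3)*(-85) = (-50*(-1/24)*3)*(-85) = ((25/12)*3)*(-85) = (25/4)*(-85) = -2125/4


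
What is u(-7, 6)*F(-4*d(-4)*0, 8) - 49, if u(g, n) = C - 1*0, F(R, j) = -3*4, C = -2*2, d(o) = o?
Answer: -1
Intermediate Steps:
C = -4
F(R, j) = -12
u(g, n) = -4 (u(g, n) = -4 - 1*0 = -4 + 0 = -4)
u(-7, 6)*F(-4*d(-4)*0, 8) - 49 = -4*(-12) - 49 = 48 - 49 = -1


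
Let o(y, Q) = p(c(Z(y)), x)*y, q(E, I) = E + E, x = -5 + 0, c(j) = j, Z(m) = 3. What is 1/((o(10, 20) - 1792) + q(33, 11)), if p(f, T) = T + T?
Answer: -1/1826 ≈ -0.00054764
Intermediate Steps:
x = -5
q(E, I) = 2*E
p(f, T) = 2*T
o(y, Q) = -10*y (o(y, Q) = (2*(-5))*y = -10*y)
1/((o(10, 20) - 1792) + q(33, 11)) = 1/((-10*10 - 1792) + 2*33) = 1/((-100 - 1792) + 66) = 1/(-1892 + 66) = 1/(-1826) = -1/1826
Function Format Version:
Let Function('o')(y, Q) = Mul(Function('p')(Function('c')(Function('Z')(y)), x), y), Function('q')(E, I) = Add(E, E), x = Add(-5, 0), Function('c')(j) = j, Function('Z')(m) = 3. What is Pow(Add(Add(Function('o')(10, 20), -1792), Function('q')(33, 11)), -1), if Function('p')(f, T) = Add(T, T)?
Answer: Rational(-1, 1826) ≈ -0.00054764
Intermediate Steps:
x = -5
Function('q')(E, I) = Mul(2, E)
Function('p')(f, T) = Mul(2, T)
Function('o')(y, Q) = Mul(-10, y) (Function('o')(y, Q) = Mul(Mul(2, -5), y) = Mul(-10, y))
Pow(Add(Add(Function('o')(10, 20), -1792), Function('q')(33, 11)), -1) = Pow(Add(Add(Mul(-10, 10), -1792), Mul(2, 33)), -1) = Pow(Add(Add(-100, -1792), 66), -1) = Pow(Add(-1892, 66), -1) = Pow(-1826, -1) = Rational(-1, 1826)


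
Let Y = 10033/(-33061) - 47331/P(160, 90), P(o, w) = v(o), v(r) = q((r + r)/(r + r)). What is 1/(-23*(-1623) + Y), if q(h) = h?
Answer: -33061/330686155 ≈ -9.9977e-5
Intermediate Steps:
v(r) = 1 (v(r) = (r + r)/(r + r) = (2*r)/((2*r)) = (2*r)*(1/(2*r)) = 1)
P(o, w) = 1
Y = -1564820224/33061 (Y = 10033/(-33061) - 47331/1 = 10033*(-1/33061) - 47331*1 = -10033/33061 - 47331 = -1564820224/33061 ≈ -47331.)
1/(-23*(-1623) + Y) = 1/(-23*(-1623) - 1564820224/33061) = 1/(37329 - 1564820224/33061) = 1/(-330686155/33061) = -33061/330686155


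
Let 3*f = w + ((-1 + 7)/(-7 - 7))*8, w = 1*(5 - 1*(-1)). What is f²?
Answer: 36/49 ≈ 0.73469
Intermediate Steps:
w = 6 (w = 1*(5 + 1) = 1*6 = 6)
f = 6/7 (f = (6 + ((-1 + 7)/(-7 - 7))*8)/3 = (6 + (6/(-14))*8)/3 = (6 + (6*(-1/14))*8)/3 = (6 - 3/7*8)/3 = (6 - 24/7)/3 = (⅓)*(18/7) = 6/7 ≈ 0.85714)
f² = (6/7)² = 36/49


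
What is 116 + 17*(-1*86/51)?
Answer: 262/3 ≈ 87.333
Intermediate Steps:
116 + 17*(-1*86/51) = 116 + 17*(-86*1/51) = 116 + 17*(-86/51) = 116 - 86/3 = 262/3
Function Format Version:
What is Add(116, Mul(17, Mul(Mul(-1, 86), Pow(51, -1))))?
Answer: Rational(262, 3) ≈ 87.333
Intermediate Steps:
Add(116, Mul(17, Mul(Mul(-1, 86), Pow(51, -1)))) = Add(116, Mul(17, Mul(-86, Rational(1, 51)))) = Add(116, Mul(17, Rational(-86, 51))) = Add(116, Rational(-86, 3)) = Rational(262, 3)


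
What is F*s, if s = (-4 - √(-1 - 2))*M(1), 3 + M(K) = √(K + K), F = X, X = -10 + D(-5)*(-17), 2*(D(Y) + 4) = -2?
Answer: 75*(3 - √2)*(4 + I*√3) ≈ 475.74 + 206.0*I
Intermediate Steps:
D(Y) = -5 (D(Y) = -4 + (½)*(-2) = -4 - 1 = -5)
X = 75 (X = -10 - 5*(-17) = -10 + 85 = 75)
F = 75
M(K) = -3 + √2*√K (M(K) = -3 + √(K + K) = -3 + √(2*K) = -3 + √2*√K)
s = (-4 - I*√3)*(-3 + √2) (s = (-4 - √(-1 - 2))*(-3 + √2*√1) = (-4 - √(-3))*(-3 + √2*1) = (-4 - I*√3)*(-3 + √2) ≈ 6.3431 + 2.7467*I)
F*s = 75*((3 - √2)*(4 + I*√3)) = 75*(3 - √2)*(4 + I*√3)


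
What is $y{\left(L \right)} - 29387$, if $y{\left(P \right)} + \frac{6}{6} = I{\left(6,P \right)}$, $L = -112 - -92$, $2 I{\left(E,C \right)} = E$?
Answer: $-29385$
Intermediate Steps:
$I{\left(E,C \right)} = \frac{E}{2}$
$L = -20$ ($L = -112 + 92 = -20$)
$y{\left(P \right)} = 2$ ($y{\left(P \right)} = -1 + \frac{1}{2} \cdot 6 = -1 + 3 = 2$)
$y{\left(L \right)} - 29387 = 2 - 29387 = -29385$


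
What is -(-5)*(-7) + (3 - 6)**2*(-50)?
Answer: -485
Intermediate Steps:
-(-5)*(-7) + (3 - 6)**2*(-50) = -5*7 + (-3)**2*(-50) = -35 + 9*(-50) = -35 - 450 = -485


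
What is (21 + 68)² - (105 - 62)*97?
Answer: 3750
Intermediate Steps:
(21 + 68)² - (105 - 62)*97 = 89² - 43*97 = 7921 - 1*4171 = 7921 - 4171 = 3750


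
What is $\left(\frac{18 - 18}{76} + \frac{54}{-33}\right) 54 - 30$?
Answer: $- \frac{1302}{11} \approx -118.36$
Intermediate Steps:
$\left(\frac{18 - 18}{76} + \frac{54}{-33}\right) 54 - 30 = \left(\left(18 - 18\right) \frac{1}{76} + 54 \left(- \frac{1}{33}\right)\right) 54 - 30 = \left(0 \cdot \frac{1}{76} - \frac{18}{11}\right) 54 - 30 = \left(0 - \frac{18}{11}\right) 54 - 30 = \left(- \frac{18}{11}\right) 54 - 30 = - \frac{972}{11} - 30 = - \frac{1302}{11}$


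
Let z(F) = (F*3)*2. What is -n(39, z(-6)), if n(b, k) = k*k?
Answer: -1296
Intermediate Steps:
z(F) = 6*F (z(F) = (3*F)*2 = 6*F)
n(b, k) = k²
-n(39, z(-6)) = -(6*(-6))² = -1*(-36)² = -1*1296 = -1296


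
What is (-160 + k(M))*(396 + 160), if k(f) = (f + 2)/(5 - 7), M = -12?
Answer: -86180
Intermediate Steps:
k(f) = -1 - f/2 (k(f) = (2 + f)/(-2) = (2 + f)*(-½) = -1 - f/2)
(-160 + k(M))*(396 + 160) = (-160 + (-1 - ½*(-12)))*(396 + 160) = (-160 + (-1 + 6))*556 = (-160 + 5)*556 = -155*556 = -86180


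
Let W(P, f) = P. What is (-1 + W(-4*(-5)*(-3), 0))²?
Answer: 3721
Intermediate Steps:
(-1 + W(-4*(-5)*(-3), 0))² = (-1 - 4*(-5)*(-3))² = (-1 + 20*(-3))² = (-1 - 60)² = (-61)² = 3721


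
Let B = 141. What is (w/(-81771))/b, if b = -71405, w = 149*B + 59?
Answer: 21068/5838858255 ≈ 3.6082e-6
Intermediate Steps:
w = 21068 (w = 149*141 + 59 = 21009 + 59 = 21068)
(w/(-81771))/b = (21068/(-81771))/(-71405) = (21068*(-1/81771))*(-1/71405) = -21068/81771*(-1/71405) = 21068/5838858255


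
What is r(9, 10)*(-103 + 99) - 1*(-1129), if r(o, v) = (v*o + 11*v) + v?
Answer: 289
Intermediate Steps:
r(o, v) = 12*v + o*v (r(o, v) = (o*v + 11*v) + v = (11*v + o*v) + v = 12*v + o*v)
r(9, 10)*(-103 + 99) - 1*(-1129) = (10*(12 + 9))*(-103 + 99) - 1*(-1129) = (10*21)*(-4) + 1129 = 210*(-4) + 1129 = -840 + 1129 = 289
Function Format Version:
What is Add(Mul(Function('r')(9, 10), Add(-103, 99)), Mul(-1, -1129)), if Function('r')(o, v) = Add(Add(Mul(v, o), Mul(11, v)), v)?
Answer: 289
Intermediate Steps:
Function('r')(o, v) = Add(Mul(12, v), Mul(o, v)) (Function('r')(o, v) = Add(Add(Mul(o, v), Mul(11, v)), v) = Add(Add(Mul(11, v), Mul(o, v)), v) = Add(Mul(12, v), Mul(o, v)))
Add(Mul(Function('r')(9, 10), Add(-103, 99)), Mul(-1, -1129)) = Add(Mul(Mul(10, Add(12, 9)), Add(-103, 99)), Mul(-1, -1129)) = Add(Mul(Mul(10, 21), -4), 1129) = Add(Mul(210, -4), 1129) = Add(-840, 1129) = 289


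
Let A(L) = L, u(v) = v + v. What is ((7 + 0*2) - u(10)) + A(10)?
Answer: -3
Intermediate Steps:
u(v) = 2*v
((7 + 0*2) - u(10)) + A(10) = ((7 + 0*2) - 2*10) + 10 = ((7 + 0) - 1*20) + 10 = (7 - 20) + 10 = -13 + 10 = -3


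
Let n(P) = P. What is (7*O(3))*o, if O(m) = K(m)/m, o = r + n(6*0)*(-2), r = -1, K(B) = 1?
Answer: -7/3 ≈ -2.3333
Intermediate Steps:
o = -1 (o = -1 + (6*0)*(-2) = -1 + 0*(-2) = -1 + 0 = -1)
O(m) = 1/m
(7*O(3))*o = (7/3)*(-1) = -7/3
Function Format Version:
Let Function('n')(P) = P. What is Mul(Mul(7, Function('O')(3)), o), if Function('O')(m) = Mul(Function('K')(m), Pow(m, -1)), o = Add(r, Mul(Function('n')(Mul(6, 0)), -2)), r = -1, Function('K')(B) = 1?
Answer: Rational(-7, 3) ≈ -2.3333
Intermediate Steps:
o = -1 (o = Add(-1, Mul(Mul(6, 0), -2)) = Add(-1, Mul(0, -2)) = Add(-1, 0) = -1)
Function('O')(m) = Pow(m, -1) (Function('O')(m) = Mul(1, Pow(m, -1)) = Pow(m, -1))
Mul(Mul(7, Function('O')(3)), o) = Mul(Mul(7, Pow(3, -1)), -1) = Mul(Mul(7, Rational(1, 3)), -1) = Mul(Rational(7, 3), -1) = Rational(-7, 3)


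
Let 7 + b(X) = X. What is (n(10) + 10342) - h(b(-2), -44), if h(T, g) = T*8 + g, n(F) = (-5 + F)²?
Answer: 10483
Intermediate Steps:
b(X) = -7 + X
h(T, g) = g + 8*T (h(T, g) = 8*T + g = g + 8*T)
(n(10) + 10342) - h(b(-2), -44) = ((-5 + 10)² + 10342) - (-44 + 8*(-7 - 2)) = (5² + 10342) - (-44 + 8*(-9)) = (25 + 10342) - (-44 - 72) = 10367 - 1*(-116) = 10367 + 116 = 10483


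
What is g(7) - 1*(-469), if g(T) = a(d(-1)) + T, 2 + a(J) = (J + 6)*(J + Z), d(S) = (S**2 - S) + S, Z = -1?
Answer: 474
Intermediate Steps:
d(S) = S**2
a(J) = -2 + (-1 + J)*(6 + J) (a(J) = -2 + (J + 6)*(J - 1) = -2 + (6 + J)*(-1 + J) = -2 + (-1 + J)*(6 + J))
g(T) = -2 + T (g(T) = (-8 + ((-1)**2)**2 + 5*(-1)**2) + T = (-8 + 1**2 + 5*1) + T = (-8 + 1 + 5) + T = -2 + T)
g(7) - 1*(-469) = (-2 + 7) - 1*(-469) = 5 + 469 = 474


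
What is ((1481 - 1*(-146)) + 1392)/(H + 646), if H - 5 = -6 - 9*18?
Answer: 3019/483 ≈ 6.2505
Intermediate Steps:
H = -163 (H = 5 + (-6 - 9*18) = 5 + (-6 - 162) = 5 - 168 = -163)
((1481 - 1*(-146)) + 1392)/(H + 646) = ((1481 - 1*(-146)) + 1392)/(-163 + 646) = ((1481 + 146) + 1392)/483 = (1627 + 1392)*(1/483) = 3019*(1/483) = 3019/483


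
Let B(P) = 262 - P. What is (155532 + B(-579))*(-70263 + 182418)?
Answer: 17538013815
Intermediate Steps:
(155532 + B(-579))*(-70263 + 182418) = (155532 + (262 - 1*(-579)))*(-70263 + 182418) = (155532 + (262 + 579))*112155 = (155532 + 841)*112155 = 156373*112155 = 17538013815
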